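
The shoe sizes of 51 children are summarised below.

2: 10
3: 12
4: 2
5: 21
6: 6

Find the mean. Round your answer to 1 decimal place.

Values: 2, 3, 4, 5, 6
Σfx = 10×2 + 12×3 + 2×4 + 21×5 + 6×6 = 205
n = Σf = 51
Mean = 205 / 51 = 4.0196

4.0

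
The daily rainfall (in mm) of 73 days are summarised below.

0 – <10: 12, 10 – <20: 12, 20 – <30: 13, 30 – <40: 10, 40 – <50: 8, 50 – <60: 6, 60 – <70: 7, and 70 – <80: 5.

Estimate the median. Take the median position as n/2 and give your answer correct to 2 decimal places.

Cumulative frequencies: 12, 24, 37, 47, 55, 61, 68, 73
n = 73; position = n/2 = 36.5.
This falls in the class 20 – <30: L = 20, F = 24, f = 13, h = 10.
Median ≈ 20 + ((36.5 − 24) / 13) × 10 = 29.6154

29.62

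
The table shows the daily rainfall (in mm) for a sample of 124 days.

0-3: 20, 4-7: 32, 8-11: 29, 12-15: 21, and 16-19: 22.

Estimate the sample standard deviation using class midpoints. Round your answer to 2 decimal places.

Midpoints: 1.5, 5.5, 9.5, 13.5, 17.5
n = 124, Σfm = 1150, mean = 9.2742
Σfm² = 14195
Σf(m − x̄)² = Σfm² − (Σfm)²/n = 14195 − 1150²/124 = 3529.6774
Sample variance = 3529.6774 / 123 = 28.6966
Standard deviation = √28.6966 = 5.3569

5.36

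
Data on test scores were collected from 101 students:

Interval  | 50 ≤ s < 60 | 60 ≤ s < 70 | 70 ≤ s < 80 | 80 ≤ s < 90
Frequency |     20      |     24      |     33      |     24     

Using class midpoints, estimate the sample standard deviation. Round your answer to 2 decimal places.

10.59

Midpoints: 55, 65, 75, 85
n = 101, Σfm = 7175, mean = 71.0396
Σfm² = 520925
Σf(m − x̄)² = Σfm² − (Σfm)²/n = 520925 − 7175²/101 = 11215.8416
Sample variance = 11215.8416 / 100 = 112.1584
Standard deviation = √112.1584 = 10.5905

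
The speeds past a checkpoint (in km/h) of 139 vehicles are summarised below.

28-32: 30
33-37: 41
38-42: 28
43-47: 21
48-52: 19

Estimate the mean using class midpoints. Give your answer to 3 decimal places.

38.489

Midpoints: 30, 35, 40, 45, 50
Σfm = 30×30 + 41×35 + 28×40 + 21×45 + 19×50 = 5350
n = Σf = 139
Mean = 5350 / 139 = 38.4892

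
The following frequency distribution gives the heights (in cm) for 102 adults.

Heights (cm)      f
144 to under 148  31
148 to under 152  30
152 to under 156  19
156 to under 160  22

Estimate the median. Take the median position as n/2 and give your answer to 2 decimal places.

Cumulative frequencies: 31, 61, 80, 102
n = 102; position = n/2 = 51.
This falls in the class 148 to under 152: L = 148, F = 31, f = 30, h = 4.
Median ≈ 148 + ((51 − 31) / 30) × 4 = 150.6667

150.67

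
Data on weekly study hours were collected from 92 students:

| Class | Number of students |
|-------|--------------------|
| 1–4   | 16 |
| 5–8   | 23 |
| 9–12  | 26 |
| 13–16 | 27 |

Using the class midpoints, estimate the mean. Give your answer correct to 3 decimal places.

Midpoints: 2.5, 6.5, 10.5, 14.5
Σfm = 16×2.5 + 23×6.5 + 26×10.5 + 27×14.5 = 854
n = Σf = 92
Mean = 854 / 92 = 9.2826

9.283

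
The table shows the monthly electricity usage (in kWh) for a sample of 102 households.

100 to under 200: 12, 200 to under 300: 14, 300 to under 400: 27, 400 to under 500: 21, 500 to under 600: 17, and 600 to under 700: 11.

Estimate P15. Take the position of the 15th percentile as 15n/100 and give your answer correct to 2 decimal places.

223.57

Cumulative frequencies: 12, 26, 53, 74, 91, 102
n = 102; position = 15n/100 = 15.3.
This falls in the class 200 to under 300: L = 200, F = 12, f = 14, h = 100.
15th percentile ≈ 200 + ((15.3 − 12) / 14) × 100 = 223.5714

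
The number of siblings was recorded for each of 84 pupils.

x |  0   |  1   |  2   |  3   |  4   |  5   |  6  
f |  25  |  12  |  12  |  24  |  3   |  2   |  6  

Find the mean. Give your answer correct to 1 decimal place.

2.0

Values: 0, 1, 2, 3, 4, 5, 6
Σfx = 25×0 + 12×1 + 12×2 + 24×3 + 3×4 + 2×5 + 6×6 = 166
n = Σf = 84
Mean = 166 / 84 = 1.9762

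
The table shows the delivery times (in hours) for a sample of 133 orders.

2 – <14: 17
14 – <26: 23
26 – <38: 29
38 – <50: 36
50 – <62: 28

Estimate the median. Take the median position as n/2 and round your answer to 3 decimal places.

Cumulative frequencies: 17, 40, 69, 105, 133
n = 133; position = n/2 = 66.5.
This falls in the class 26 – <38: L = 26, F = 40, f = 29, h = 12.
Median ≈ 26 + ((66.5 − 40) / 29) × 12 = 36.9655

36.966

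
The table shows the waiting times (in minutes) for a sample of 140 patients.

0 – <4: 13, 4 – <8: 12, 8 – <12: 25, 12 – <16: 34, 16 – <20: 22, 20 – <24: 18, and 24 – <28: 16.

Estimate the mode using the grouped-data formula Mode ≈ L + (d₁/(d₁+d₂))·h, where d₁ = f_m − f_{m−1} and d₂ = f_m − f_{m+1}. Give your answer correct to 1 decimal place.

13.7

Modal class: 12 – <16 (highest frequency 34).
d₁ = 34 − 25 = 9, d₂ = 34 − 22 = 12
Mode ≈ 12 + (9/(9+12)) × 4 = 12 + 1.7143 = 13.7143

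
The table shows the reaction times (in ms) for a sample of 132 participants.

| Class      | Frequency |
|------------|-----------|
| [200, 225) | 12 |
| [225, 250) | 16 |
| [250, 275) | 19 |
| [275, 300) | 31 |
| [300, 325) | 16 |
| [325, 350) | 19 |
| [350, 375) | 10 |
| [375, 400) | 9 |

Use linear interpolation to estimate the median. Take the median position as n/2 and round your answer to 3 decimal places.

290.323

Cumulative frequencies: 12, 28, 47, 78, 94, 113, 123, 132
n = 132; position = n/2 = 66.
This falls in the class [275, 300): L = 275, F = 47, f = 31, h = 25.
Median ≈ 275 + ((66 − 47) / 31) × 25 = 290.3226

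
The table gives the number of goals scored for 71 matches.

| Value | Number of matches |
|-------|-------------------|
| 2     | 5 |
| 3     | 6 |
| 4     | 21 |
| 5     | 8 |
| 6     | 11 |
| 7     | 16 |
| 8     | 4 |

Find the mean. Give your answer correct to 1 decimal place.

5.1

Values: 2, 3, 4, 5, 6, 7, 8
Σfx = 5×2 + 6×3 + 21×4 + 8×5 + 11×6 + 16×7 + 4×8 = 362
n = Σf = 71
Mean = 362 / 71 = 5.0986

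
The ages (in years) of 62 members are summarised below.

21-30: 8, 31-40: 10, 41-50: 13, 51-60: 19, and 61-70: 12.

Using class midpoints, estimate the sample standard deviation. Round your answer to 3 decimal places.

Midpoints: 25.5, 35.5, 45.5, 55.5, 65.5
n = 62, Σfm = 2991, mean = 48.2419
Σfm² = 154725.5
Σf(m − x̄)² = Σfm² − (Σfm)²/n = 154725.5 − 2991²/62 = 10433.8710
Sample variance = 10433.8710 / 61 = 171.0471
Standard deviation = √171.0471 = 13.0785

13.078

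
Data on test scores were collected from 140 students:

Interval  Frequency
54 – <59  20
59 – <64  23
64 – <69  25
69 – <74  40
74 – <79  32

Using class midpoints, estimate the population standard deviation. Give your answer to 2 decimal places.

Midpoints: 56.5, 61.5, 66.5, 71.5, 76.5
n = 140, Σfm = 9515, mean = 67.9643
Σfm² = 653155
Σf(m − x̄)² = Σfm² − (Σfm)²/n = 653155 − 9515²/140 = 6474.8214
Population variance = 6474.8214 / 140 = 46.2487
Standard deviation = √46.2487 = 6.8006

6.80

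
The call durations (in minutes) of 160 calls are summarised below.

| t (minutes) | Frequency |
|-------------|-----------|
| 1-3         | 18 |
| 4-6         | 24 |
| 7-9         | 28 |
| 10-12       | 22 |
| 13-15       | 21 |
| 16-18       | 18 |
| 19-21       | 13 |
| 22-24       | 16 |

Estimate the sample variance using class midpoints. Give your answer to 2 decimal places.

Midpoints: 2, 5, 8, 11, 14, 17, 20, 23
n = 160, Σfm = 1850, mean = 11.5625
Σfm² = 28108
Σf(m − x̄)² = Σfm² − (Σfm)²/n = 28108 − 1850²/160 = 6717.3750
Sample variance = 6717.3750 / 159 = 42.2476

42.25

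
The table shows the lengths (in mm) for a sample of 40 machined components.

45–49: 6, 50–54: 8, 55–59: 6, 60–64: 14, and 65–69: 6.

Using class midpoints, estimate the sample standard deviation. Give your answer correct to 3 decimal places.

6.655

Midpoints: 47, 52, 57, 62, 67
n = 40, Σfm = 2310, mean = 57.7500
Σfm² = 135130
Σf(m − x̄)² = Σfm² − (Σfm)²/n = 135130 − 2310²/40 = 1727.5000
Sample variance = 1727.5000 / 39 = 44.2949
Standard deviation = √44.2949 = 6.6554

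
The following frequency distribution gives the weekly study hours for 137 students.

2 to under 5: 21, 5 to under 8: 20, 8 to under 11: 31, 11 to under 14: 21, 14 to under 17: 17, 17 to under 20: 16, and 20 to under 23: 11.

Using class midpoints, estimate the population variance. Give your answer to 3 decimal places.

Midpoints: 3.5, 6.5, 9.5, 12.5, 15.5, 18.5, 21.5
n = 137, Σfm = 1556.5, mean = 11.3613
Σfm² = 21826.25
Σf(m − x̄)² = Σfm² − (Σfm)²/n = 21826.25 − 1556.5²/137 = 4142.3650
Population variance = 4142.3650 / 137 = 30.2362

30.236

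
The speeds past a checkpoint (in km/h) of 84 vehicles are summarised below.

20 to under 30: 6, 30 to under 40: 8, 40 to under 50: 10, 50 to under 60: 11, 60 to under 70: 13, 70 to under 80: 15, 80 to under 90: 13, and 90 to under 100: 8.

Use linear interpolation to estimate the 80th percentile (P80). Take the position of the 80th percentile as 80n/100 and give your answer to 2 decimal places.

Cumulative frequencies: 6, 14, 24, 35, 48, 63, 76, 84
n = 84; position = 80n/100 = 67.2.
This falls in the class 80 to under 90: L = 80, F = 63, f = 13, h = 10.
80th percentile ≈ 80 + ((67.2 − 63) / 13) × 10 = 83.2308

83.23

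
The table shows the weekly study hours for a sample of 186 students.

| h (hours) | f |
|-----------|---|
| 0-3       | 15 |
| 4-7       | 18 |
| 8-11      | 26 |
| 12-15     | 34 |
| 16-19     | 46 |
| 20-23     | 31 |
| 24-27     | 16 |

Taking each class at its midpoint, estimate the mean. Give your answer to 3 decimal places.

Midpoints: 1.5, 5.5, 9.5, 13.5, 17.5, 21.5, 25.5
Σfm = 15×1.5 + 18×5.5 + 26×9.5 + 34×13.5 + 46×17.5 + 31×21.5 + 16×25.5 = 2707
n = Σf = 186
Mean = 2707 / 186 = 14.5538

14.554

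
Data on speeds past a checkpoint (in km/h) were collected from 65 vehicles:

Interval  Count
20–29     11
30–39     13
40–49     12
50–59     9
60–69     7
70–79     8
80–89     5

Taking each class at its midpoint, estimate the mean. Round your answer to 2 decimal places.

49.42

Midpoints: 24.5, 34.5, 44.5, 54.5, 64.5, 74.5, 84.5
Σfm = 11×24.5 + 13×34.5 + 12×44.5 + 9×54.5 + 7×64.5 + 8×74.5 + 5×84.5 = 3212.5
n = Σf = 65
Mean = 3212.5 / 65 = 49.4231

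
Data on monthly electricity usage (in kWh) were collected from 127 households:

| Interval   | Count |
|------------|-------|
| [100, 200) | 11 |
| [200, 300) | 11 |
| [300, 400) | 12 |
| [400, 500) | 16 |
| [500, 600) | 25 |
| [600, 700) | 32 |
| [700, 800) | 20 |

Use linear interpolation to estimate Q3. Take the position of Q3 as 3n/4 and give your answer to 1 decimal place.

Cumulative frequencies: 11, 22, 34, 50, 75, 107, 127
n = 127; position = 3n/4 = 95.25.
This falls in the class [600, 700): L = 600, F = 75, f = 32, h = 100.
Upper quartile ≈ 600 + ((95.25 − 75) / 32) × 100 = 663.2812

663.3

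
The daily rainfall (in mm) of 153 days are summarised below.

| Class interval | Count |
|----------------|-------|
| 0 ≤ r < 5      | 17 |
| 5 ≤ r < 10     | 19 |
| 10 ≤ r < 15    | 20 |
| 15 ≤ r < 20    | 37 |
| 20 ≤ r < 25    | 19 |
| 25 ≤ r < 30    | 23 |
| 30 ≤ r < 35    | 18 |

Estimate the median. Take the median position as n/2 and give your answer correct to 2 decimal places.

Cumulative frequencies: 17, 36, 56, 93, 112, 135, 153
n = 153; position = n/2 = 76.5.
This falls in the class 15 ≤ r < 20: L = 15, F = 56, f = 37, h = 5.
Median ≈ 15 + ((76.5 − 56) / 37) × 5 = 17.7703

17.77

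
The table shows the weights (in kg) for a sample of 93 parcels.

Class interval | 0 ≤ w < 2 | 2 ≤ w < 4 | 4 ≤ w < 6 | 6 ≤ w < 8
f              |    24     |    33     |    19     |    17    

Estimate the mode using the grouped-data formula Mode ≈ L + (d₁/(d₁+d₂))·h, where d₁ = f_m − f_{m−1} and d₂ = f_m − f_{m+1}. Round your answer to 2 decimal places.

2.78

Modal class: 2 ≤ w < 4 (highest frequency 33).
d₁ = 33 − 24 = 9, d₂ = 33 − 19 = 14
Mode ≈ 2 + (9/(9+14)) × 2 = 2 + 0.7826 = 2.7826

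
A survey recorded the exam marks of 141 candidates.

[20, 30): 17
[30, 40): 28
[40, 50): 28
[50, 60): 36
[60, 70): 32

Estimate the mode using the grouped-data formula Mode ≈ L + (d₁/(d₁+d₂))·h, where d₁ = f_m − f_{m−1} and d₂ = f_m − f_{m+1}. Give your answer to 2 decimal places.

Modal class: [50, 60) (highest frequency 36).
d₁ = 36 − 28 = 8, d₂ = 36 − 32 = 4
Mode ≈ 50 + (8/(8+4)) × 10 = 50 + 6.6667 = 56.6667

56.67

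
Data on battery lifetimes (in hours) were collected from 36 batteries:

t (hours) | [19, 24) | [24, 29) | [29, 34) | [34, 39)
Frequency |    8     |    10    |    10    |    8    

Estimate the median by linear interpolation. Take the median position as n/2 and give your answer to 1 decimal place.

Cumulative frequencies: 8, 18, 28, 36
n = 36; position = n/2 = 18.
This falls in the class [24, 29): L = 24, F = 8, f = 10, h = 5.
Median ≈ 24 + ((18 − 8) / 10) × 5 = 29.0000

29.0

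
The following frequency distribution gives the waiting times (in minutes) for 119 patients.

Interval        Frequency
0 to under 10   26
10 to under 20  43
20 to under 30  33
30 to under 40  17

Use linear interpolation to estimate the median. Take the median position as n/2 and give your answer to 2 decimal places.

17.79

Cumulative frequencies: 26, 69, 102, 119
n = 119; position = n/2 = 59.5.
This falls in the class 10 to under 20: L = 10, F = 26, f = 43, h = 10.
Median ≈ 10 + ((59.5 − 26) / 43) × 10 = 17.7907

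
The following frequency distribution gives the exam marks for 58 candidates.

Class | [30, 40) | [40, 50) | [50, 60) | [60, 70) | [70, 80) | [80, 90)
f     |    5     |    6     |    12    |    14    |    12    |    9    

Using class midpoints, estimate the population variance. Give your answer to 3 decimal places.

Midpoints: 35, 45, 55, 65, 75, 85
n = 58, Σfm = 3680, mean = 63.4483
Σfm² = 246250
Σf(m − x̄)² = Σfm² − (Σfm)²/n = 246250 − 3680²/58 = 12760.3448
Population variance = 12760.3448 / 58 = 220.0059

220.006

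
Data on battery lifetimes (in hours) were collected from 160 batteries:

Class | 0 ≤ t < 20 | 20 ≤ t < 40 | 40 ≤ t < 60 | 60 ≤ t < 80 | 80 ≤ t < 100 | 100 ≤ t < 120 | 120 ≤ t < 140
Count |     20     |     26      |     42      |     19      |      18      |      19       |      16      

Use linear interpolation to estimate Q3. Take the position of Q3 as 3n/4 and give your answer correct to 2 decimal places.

94.44

Cumulative frequencies: 20, 46, 88, 107, 125, 144, 160
n = 160; position = 3n/4 = 120.
This falls in the class 80 ≤ t < 100: L = 80, F = 107, f = 18, h = 20.
Upper quartile ≈ 80 + ((120 − 107) / 18) × 20 = 94.4444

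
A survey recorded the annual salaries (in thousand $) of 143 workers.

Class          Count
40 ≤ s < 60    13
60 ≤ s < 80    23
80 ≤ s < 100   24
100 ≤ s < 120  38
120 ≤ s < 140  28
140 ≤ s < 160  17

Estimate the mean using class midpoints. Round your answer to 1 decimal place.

103.4

Midpoints: 50, 70, 90, 110, 130, 150
Σfm = 13×50 + 23×70 + 24×90 + 38×110 + 28×130 + 17×150 = 14790
n = Σf = 143
Mean = 14790 / 143 = 103.4266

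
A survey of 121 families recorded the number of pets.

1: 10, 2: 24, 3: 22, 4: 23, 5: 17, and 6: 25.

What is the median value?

4

Cumulative frequencies: 10, 34, 56, 79, 96, 121
n = 121, so the median is the value in position (n+1)/2 = 61.
Position 61 falls at value 4.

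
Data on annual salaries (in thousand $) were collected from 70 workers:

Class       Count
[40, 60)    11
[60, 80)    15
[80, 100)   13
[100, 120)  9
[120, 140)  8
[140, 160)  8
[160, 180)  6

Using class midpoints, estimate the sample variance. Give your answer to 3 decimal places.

Midpoints: 50, 70, 90, 110, 130, 150, 170
n = 70, Σfm = 7020, mean = 100.2857
Σfm² = 803800
Σf(m − x̄)² = Σfm² − (Σfm)²/n = 803800 − 7020²/70 = 99794.2857
Sample variance = 99794.2857 / 69 = 1446.2940

1446.294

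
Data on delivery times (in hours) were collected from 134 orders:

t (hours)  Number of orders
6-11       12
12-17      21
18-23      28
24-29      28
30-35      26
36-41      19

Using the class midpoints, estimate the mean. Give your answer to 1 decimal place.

24.6

Midpoints: 8.5, 14.5, 20.5, 26.5, 32.5, 38.5
Σfm = 12×8.5 + 21×14.5 + 28×20.5 + 28×26.5 + 26×32.5 + 19×38.5 = 3299
n = Σf = 134
Mean = 3299 / 134 = 24.6194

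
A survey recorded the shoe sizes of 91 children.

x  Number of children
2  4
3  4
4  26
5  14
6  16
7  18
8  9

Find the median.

Cumulative frequencies: 4, 8, 34, 48, 64, 82, 91
n = 91, so the median is the value in position (n+1)/2 = 46.
Position 46 falls at value 5.

5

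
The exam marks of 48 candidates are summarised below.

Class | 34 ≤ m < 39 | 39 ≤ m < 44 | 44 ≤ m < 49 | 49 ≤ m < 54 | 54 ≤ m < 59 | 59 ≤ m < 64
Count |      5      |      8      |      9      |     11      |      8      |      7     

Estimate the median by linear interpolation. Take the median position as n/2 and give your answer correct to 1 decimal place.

Cumulative frequencies: 5, 13, 22, 33, 41, 48
n = 48; position = n/2 = 24.
This falls in the class 49 ≤ m < 54: L = 49, F = 22, f = 11, h = 5.
Median ≈ 49 + ((24 − 22) / 11) × 5 = 49.9091

49.9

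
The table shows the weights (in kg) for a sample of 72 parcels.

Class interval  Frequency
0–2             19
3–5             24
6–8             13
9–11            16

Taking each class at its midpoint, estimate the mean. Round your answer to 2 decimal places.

Midpoints: 1, 4, 7, 10
Σfm = 19×1 + 24×4 + 13×7 + 16×10 = 366
n = Σf = 72
Mean = 366 / 72 = 5.0833

5.08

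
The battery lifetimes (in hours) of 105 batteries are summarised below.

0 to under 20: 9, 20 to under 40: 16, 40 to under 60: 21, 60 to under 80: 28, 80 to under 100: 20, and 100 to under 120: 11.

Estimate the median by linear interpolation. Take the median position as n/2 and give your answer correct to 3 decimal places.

64.643

Cumulative frequencies: 9, 25, 46, 74, 94, 105
n = 105; position = n/2 = 52.5.
This falls in the class 60 to under 80: L = 60, F = 46, f = 28, h = 20.
Median ≈ 60 + ((52.5 − 46) / 28) × 20 = 64.6429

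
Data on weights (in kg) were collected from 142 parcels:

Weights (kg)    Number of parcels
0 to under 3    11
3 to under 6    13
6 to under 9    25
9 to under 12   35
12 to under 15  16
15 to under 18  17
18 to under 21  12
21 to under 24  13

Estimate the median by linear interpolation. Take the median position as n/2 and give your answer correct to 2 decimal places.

Cumulative frequencies: 11, 24, 49, 84, 100, 117, 129, 142
n = 142; position = n/2 = 71.
This falls in the class 9 to under 12: L = 9, F = 49, f = 35, h = 3.
Median ≈ 9 + ((71 − 49) / 35) × 3 = 10.8857

10.89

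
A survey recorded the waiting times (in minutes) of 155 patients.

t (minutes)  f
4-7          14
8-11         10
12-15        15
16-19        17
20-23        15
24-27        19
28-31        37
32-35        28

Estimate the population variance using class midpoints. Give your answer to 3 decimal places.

Midpoints: 5.5, 9.5, 13.5, 17.5, 21.5, 25.5, 29.5, 33.5
n = 155, Σfm = 3508.5, mean = 22.6355
Σfm² = 92176.75
Σf(m − x̄)² = Σfm² − (Σfm)²/n = 92176.75 − 3508.5²/155 = 12760.1548
Population variance = 12760.1548 / 155 = 82.3236

82.324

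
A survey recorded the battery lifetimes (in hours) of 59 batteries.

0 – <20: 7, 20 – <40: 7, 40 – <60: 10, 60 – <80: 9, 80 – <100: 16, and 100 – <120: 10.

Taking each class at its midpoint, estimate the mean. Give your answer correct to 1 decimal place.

Midpoints: 10, 30, 50, 70, 90, 110
Σfm = 7×10 + 7×30 + 10×50 + 9×70 + 16×90 + 10×110 = 3950
n = Σf = 59
Mean = 3950 / 59 = 66.9492

66.9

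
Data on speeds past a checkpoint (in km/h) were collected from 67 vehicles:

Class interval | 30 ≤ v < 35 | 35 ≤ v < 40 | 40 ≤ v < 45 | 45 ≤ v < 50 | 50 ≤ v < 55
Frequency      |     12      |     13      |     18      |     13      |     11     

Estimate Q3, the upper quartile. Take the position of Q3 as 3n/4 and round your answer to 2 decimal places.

Cumulative frequencies: 12, 25, 43, 56, 67
n = 67; position = 3n/4 = 50.25.
This falls in the class 45 ≤ v < 50: L = 45, F = 43, f = 13, h = 5.
Upper quartile ≈ 45 + ((50.25 − 43) / 13) × 5 = 47.7885

47.79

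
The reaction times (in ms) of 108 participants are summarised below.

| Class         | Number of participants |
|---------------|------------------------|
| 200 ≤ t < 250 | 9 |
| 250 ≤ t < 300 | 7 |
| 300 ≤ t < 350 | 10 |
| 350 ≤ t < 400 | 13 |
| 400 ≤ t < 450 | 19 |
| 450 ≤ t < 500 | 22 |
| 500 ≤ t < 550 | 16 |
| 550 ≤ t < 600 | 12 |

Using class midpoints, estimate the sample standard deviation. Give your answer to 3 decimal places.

102.993

Midpoints: 225, 275, 325, 375, 425, 475, 525, 575
n = 108, Σfm = 45900, mean = 425.0000
Σfm² = 20642500
Σf(m − x̄)² = Σfm² − (Σfm)²/n = 20642500 − 45900²/108 = 1135000.0000
Sample variance = 1135000.0000 / 107 = 10607.4766
Standard deviation = √10607.4766 = 102.9926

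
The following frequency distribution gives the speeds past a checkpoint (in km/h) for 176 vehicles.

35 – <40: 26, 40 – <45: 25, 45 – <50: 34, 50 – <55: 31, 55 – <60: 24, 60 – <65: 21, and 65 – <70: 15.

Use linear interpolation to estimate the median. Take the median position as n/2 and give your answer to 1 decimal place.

Cumulative frequencies: 26, 51, 85, 116, 140, 161, 176
n = 176; position = n/2 = 88.
This falls in the class 50 – <55: L = 50, F = 85, f = 31, h = 5.
Median ≈ 50 + ((88 − 85) / 31) × 5 = 50.4839

50.5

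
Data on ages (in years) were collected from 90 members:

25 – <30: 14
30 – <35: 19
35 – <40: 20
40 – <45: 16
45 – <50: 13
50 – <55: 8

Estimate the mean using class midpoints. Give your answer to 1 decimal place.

Midpoints: 27.5, 32.5, 37.5, 42.5, 47.5, 52.5
Σfm = 14×27.5 + 19×32.5 + 20×37.5 + 16×42.5 + 13×47.5 + 8×52.5 = 3470
n = Σf = 90
Mean = 3470 / 90 = 38.5556

38.6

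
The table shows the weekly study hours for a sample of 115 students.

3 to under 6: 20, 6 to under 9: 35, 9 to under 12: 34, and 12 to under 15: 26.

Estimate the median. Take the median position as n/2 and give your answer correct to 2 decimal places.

Cumulative frequencies: 20, 55, 89, 115
n = 115; position = n/2 = 57.5.
This falls in the class 9 to under 12: L = 9, F = 55, f = 34, h = 3.
Median ≈ 9 + ((57.5 − 55) / 34) × 3 = 9.2206

9.22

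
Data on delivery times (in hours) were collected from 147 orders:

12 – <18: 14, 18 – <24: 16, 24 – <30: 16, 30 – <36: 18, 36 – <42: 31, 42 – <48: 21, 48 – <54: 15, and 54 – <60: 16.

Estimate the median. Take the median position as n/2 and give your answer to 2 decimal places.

37.84

Cumulative frequencies: 14, 30, 46, 64, 95, 116, 131, 147
n = 147; position = n/2 = 73.5.
This falls in the class 36 – <42: L = 36, F = 64, f = 31, h = 6.
Median ≈ 36 + ((73.5 − 64) / 31) × 6 = 37.8387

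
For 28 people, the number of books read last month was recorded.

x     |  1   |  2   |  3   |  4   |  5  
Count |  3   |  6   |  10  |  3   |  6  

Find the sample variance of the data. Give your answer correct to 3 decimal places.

Values: 1, 2, 3, 4, 5
n = 28, Σfx = 87, mean = 3.1071
Σfx² = 315
Σf(x − x̄)² = Σfx² − (Σfx)²/n = 315 − 87²/28 = 44.6786
Sample variance = 44.6786 / 27 = 1.6548

1.655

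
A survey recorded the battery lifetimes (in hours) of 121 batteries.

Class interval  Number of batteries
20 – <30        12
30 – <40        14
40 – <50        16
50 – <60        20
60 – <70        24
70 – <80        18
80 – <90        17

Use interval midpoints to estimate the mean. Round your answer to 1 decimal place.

57.6

Midpoints: 25, 35, 45, 55, 65, 75, 85
Σfm = 12×25 + 14×35 + 16×45 + 20×55 + 24×65 + 18×75 + 17×85 = 6965
n = Σf = 121
Mean = 6965 / 121 = 57.5620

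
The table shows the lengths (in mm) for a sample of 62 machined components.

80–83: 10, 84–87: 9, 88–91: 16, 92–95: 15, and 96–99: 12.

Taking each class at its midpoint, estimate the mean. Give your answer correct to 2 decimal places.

Midpoints: 81.5, 85.5, 89.5, 93.5, 97.5
Σfm = 10×81.5 + 9×85.5 + 16×89.5 + 15×93.5 + 12×97.5 = 5589
n = Σf = 62
Mean = 5589 / 62 = 90.1452

90.15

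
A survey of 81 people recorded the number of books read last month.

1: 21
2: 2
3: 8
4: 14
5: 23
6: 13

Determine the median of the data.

4

Cumulative frequencies: 21, 23, 31, 45, 68, 81
n = 81, so the median is the value in position (n+1)/2 = 41.
Position 41 falls at value 4.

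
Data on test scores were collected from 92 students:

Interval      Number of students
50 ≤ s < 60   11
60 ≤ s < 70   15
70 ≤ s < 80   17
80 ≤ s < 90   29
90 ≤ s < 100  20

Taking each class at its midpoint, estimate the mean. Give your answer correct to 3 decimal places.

Midpoints: 55, 65, 75, 85, 95
Σfm = 11×55 + 15×65 + 17×75 + 29×85 + 20×95 = 7220
n = Σf = 92
Mean = 7220 / 92 = 78.4783

78.478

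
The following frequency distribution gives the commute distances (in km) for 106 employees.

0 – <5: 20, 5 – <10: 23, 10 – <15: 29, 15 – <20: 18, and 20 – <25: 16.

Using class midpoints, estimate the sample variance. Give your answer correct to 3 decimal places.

Midpoints: 2.5, 7.5, 12.5, 17.5, 22.5
n = 106, Σfm = 1260, mean = 11.8868
Σfm² = 19562.5
Σf(m − x̄)² = Σfm² − (Σfm)²/n = 19562.5 − 1260²/106 = 4585.1415
Sample variance = 4585.1415 / 105 = 43.6680

43.668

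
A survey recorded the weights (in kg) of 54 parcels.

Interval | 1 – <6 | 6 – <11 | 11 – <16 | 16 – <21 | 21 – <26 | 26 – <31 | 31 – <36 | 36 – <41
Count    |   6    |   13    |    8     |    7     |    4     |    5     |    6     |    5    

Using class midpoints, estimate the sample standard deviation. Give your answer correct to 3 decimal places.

Midpoints: 3.5, 8.5, 13.5, 18.5, 23.5, 28.5, 33.5, 38.5
n = 54, Σfm = 999, mean = 18.5000
Σfm² = 25281.5
Σf(m − x̄)² = Σfm² − (Σfm)²/n = 25281.5 − 999²/54 = 6800.0000
Sample variance = 6800.0000 / 53 = 128.3019
Standard deviation = √128.3019 = 11.3270

11.327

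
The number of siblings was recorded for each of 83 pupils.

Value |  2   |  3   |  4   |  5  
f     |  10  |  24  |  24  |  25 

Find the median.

Cumulative frequencies: 10, 34, 58, 83
n = 83, so the median is the value in position (n+1)/2 = 42.
Position 42 falls at value 4.

4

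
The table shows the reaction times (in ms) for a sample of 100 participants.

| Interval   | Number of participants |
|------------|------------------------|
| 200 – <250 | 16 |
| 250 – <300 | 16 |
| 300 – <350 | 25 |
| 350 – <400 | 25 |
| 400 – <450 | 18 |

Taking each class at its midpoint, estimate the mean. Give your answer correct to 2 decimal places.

331.50

Midpoints: 225, 275, 325, 375, 425
Σfm = 16×225 + 16×275 + 25×325 + 25×375 + 18×425 = 33150
n = Σf = 100
Mean = 33150 / 100 = 331.5000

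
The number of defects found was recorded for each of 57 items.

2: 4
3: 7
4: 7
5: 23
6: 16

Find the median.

Cumulative frequencies: 4, 11, 18, 41, 57
n = 57, so the median is the value in position (n+1)/2 = 29.
Position 29 falls at value 5.

5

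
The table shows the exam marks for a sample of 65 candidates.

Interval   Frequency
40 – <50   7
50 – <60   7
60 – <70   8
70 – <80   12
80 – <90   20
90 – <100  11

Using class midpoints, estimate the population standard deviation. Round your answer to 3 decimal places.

Midpoints: 45, 55, 65, 75, 85, 95
n = 65, Σfm = 4865, mean = 74.8462
Σfm² = 380425
Σf(m − x̄)² = Σfm² − (Σfm)²/n = 380425 − 4865²/65 = 16298.4615
Population variance = 16298.4615 / 65 = 250.7456
Standard deviation = √250.7456 = 15.8349

15.835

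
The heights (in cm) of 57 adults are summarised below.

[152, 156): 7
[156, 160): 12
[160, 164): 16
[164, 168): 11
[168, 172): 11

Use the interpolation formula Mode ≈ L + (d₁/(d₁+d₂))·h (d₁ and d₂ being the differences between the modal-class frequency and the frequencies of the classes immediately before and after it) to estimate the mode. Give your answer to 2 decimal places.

161.78

Modal class: [160, 164) (highest frequency 16).
d₁ = 16 − 12 = 4, d₂ = 16 − 11 = 5
Mode ≈ 160 + (4/(4+5)) × 4 = 160 + 1.7778 = 161.7778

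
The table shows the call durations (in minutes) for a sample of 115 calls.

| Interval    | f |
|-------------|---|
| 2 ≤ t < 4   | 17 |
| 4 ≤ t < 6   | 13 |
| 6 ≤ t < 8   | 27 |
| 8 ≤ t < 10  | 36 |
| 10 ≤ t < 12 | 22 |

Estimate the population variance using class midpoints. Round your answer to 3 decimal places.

6.801

Midpoints: 3, 5, 7, 9, 11
n = 115, Σfm = 871, mean = 7.5739
Σfm² = 7379
Σf(m − x̄)² = Σfm² − (Σfm)²/n = 7379 − 871²/115 = 782.1217
Population variance = 782.1217 / 115 = 6.8011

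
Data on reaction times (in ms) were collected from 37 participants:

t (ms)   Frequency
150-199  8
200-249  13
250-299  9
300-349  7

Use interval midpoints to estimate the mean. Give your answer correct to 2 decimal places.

Midpoints: 174.5, 224.5, 274.5, 324.5
Σfm = 8×174.5 + 13×224.5 + 9×274.5 + 7×324.5 = 9056.5
n = Σf = 37
Mean = 9056.5 / 37 = 244.7703

244.77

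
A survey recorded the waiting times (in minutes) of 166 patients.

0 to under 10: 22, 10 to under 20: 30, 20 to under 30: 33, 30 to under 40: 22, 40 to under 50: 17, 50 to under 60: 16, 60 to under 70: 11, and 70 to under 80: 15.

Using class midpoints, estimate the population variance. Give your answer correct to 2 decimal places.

463.41

Midpoints: 5, 15, 25, 35, 45, 55, 65, 75
n = 166, Σfm = 5640, mean = 33.9759
Σfm² = 268550
Σf(m − x̄)² = Σfm² − (Σfm)²/n = 268550 − 5640²/166 = 76925.9036
Population variance = 76925.9036 / 166 = 463.4091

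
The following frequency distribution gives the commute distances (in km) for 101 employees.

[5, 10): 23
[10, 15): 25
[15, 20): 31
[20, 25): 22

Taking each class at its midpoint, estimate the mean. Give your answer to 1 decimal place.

15.1

Midpoints: 7.5, 12.5, 17.5, 22.5
Σfm = 23×7.5 + 25×12.5 + 31×17.5 + 22×22.5 = 1522.5
n = Σf = 101
Mean = 1522.5 / 101 = 15.0743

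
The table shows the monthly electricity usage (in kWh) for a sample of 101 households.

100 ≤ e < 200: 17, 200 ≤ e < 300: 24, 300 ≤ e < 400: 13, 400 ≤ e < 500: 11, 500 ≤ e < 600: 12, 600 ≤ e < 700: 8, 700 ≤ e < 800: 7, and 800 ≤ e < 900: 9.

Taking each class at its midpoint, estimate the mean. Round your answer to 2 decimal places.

Midpoints: 150, 250, 350, 450, 550, 650, 750, 850
Σfm = 17×150 + 24×250 + 13×350 + 11×450 + 12×550 + 8×650 + 7×750 + 9×850 = 42750
n = Σf = 101
Mean = 42750 / 101 = 423.2673

423.27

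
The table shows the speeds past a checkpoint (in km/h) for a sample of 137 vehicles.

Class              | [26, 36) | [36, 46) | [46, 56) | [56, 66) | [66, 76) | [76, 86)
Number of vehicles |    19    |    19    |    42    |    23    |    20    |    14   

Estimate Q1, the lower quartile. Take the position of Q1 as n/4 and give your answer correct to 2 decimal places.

44.03

Cumulative frequencies: 19, 38, 80, 103, 123, 137
n = 137; position = n/4 = 34.25.
This falls in the class [36, 46): L = 36, F = 19, f = 19, h = 10.
Lower quartile ≈ 36 + ((34.25 − 19) / 19) × 10 = 44.0263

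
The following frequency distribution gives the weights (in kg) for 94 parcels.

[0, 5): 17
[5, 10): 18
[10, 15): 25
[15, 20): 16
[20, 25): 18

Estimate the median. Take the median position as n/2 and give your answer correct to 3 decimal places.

Cumulative frequencies: 17, 35, 60, 76, 94
n = 94; position = n/2 = 47.
This falls in the class [10, 15): L = 10, F = 35, f = 25, h = 5.
Median ≈ 10 + ((47 − 35) / 25) × 5 = 12.4000

12.400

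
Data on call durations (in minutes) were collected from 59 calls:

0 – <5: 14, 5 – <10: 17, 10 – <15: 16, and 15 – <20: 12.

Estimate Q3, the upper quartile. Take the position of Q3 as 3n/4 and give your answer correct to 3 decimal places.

14.141

Cumulative frequencies: 14, 31, 47, 59
n = 59; position = 3n/4 = 44.25.
This falls in the class 10 – <15: L = 10, F = 31, f = 16, h = 5.
Upper quartile ≈ 10 + ((44.25 − 31) / 16) × 5 = 14.1406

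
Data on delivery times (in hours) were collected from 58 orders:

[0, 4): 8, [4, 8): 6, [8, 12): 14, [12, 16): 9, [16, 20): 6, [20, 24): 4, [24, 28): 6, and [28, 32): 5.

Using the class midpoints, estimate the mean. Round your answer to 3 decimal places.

14.138

Midpoints: 2, 6, 10, 14, 18, 22, 26, 30
Σfm = 8×2 + 6×6 + 14×10 + 9×14 + 6×18 + 4×22 + 6×26 + 5×30 = 820
n = Σf = 58
Mean = 820 / 58 = 14.1379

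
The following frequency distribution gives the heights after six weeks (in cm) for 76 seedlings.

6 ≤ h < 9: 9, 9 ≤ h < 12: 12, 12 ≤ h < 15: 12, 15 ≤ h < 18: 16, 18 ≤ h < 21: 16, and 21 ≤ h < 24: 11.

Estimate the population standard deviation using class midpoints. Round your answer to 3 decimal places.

Midpoints: 7.5, 10.5, 13.5, 16.5, 19.5, 22.5
n = 76, Σfm = 1179, mean = 15.5132
Σfm² = 20025
Σf(m − x̄)² = Σfm² − (Σfm)²/n = 20025 − 1179²/76 = 1734.9868
Population variance = 1734.9868 / 76 = 22.8288
Standard deviation = √22.8288 = 4.7779

4.778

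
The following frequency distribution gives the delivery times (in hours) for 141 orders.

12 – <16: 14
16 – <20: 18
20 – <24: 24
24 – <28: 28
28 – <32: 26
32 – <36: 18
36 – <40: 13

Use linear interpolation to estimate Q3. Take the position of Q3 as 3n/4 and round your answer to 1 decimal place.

Cumulative frequencies: 14, 32, 56, 84, 110, 128, 141
n = 141; position = 3n/4 = 105.75.
This falls in the class 28 – <32: L = 28, F = 84, f = 26, h = 4.
Upper quartile ≈ 28 + ((105.75 − 84) / 26) × 4 = 31.3462

31.3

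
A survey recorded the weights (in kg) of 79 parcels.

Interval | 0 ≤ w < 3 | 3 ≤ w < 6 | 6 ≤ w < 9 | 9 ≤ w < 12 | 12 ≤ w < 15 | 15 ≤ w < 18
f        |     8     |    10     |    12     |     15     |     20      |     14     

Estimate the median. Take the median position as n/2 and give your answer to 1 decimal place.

10.9

Cumulative frequencies: 8, 18, 30, 45, 65, 79
n = 79; position = n/2 = 39.5.
This falls in the class 9 ≤ w < 12: L = 9, F = 30, f = 15, h = 3.
Median ≈ 9 + ((39.5 − 30) / 15) × 3 = 10.9000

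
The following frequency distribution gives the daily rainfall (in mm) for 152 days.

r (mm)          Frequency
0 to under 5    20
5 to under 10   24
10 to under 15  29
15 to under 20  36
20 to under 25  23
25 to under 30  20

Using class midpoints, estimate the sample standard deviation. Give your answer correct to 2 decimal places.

Midpoints: 2.5, 7.5, 12.5, 17.5, 22.5, 27.5
n = 152, Σfm = 2290, mean = 15.0658
Σfm² = 43800
Σf(m − x̄)² = Σfm² − (Σfm)²/n = 43800 − 2290²/152 = 9299.3421
Sample variance = 9299.3421 / 151 = 61.5850
Standard deviation = √61.5850 = 7.8476

7.85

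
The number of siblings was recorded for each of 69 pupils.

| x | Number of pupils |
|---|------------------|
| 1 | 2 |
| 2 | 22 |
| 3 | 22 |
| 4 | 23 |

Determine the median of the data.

3

Cumulative frequencies: 2, 24, 46, 69
n = 69, so the median is the value in position (n+1)/2 = 35.
Position 35 falls at value 3.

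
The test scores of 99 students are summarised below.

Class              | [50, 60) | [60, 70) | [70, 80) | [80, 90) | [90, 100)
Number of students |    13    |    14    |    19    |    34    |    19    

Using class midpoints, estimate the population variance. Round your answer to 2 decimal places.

167.33

Midpoints: 55, 65, 75, 85, 95
n = 99, Σfm = 7745, mean = 78.2323
Σfm² = 622475
Σf(m − x̄)² = Σfm² − (Σfm)²/n = 622475 − 7745²/99 = 16565.6566
Population variance = 16565.6566 / 99 = 167.3299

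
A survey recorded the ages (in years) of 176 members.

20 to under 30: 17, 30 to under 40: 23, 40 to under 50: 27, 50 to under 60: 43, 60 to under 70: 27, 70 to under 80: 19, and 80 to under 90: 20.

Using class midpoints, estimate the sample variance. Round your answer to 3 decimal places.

317.140

Midpoints: 25, 35, 45, 55, 65, 75, 85
n = 176, Σfm = 9690, mean = 55.0568
Σfm² = 589000
Σf(m − x̄)² = Σfm² − (Σfm)²/n = 589000 − 9690²/176 = 55499.4318
Sample variance = 55499.4318 / 175 = 317.1396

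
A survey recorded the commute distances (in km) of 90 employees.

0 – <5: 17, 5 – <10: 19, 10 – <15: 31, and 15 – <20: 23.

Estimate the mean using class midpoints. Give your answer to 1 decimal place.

10.8

Midpoints: 2.5, 7.5, 12.5, 17.5
Σfm = 17×2.5 + 19×7.5 + 31×12.5 + 23×17.5 = 975
n = Σf = 90
Mean = 975 / 90 = 10.8333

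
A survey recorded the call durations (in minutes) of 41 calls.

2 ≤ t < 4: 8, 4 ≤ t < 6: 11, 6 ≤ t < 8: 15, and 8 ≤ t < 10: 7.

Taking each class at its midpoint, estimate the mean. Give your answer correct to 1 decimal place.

6.0

Midpoints: 3, 5, 7, 9
Σfm = 8×3 + 11×5 + 15×7 + 7×9 = 247
n = Σf = 41
Mean = 247 / 41 = 6.0244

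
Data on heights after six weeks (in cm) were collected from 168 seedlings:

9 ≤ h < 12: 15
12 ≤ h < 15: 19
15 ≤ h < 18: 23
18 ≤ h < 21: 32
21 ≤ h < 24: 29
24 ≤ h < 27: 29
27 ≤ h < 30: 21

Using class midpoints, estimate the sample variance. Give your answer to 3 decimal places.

29.990

Midpoints: 10.5, 13.5, 16.5, 19.5, 22.5, 25.5, 28.5
n = 168, Σfm = 3408, mean = 20.2857
Σfm² = 74142
Σf(m − x̄)² = Σfm² − (Σfm)²/n = 74142 − 3408²/168 = 5008.2857
Sample variance = 5008.2857 / 167 = 29.9897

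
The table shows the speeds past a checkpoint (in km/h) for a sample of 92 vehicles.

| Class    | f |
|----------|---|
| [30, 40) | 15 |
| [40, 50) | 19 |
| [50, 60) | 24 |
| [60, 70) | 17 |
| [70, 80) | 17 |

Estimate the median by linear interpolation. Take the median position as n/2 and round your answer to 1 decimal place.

55.0

Cumulative frequencies: 15, 34, 58, 75, 92
n = 92; position = n/2 = 46.
This falls in the class [50, 60): L = 50, F = 34, f = 24, h = 10.
Median ≈ 50 + ((46 − 34) / 24) × 10 = 55.0000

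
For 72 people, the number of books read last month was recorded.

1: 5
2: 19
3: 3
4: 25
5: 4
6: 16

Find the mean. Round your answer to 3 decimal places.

Values: 1, 2, 3, 4, 5, 6
Σfx = 5×1 + 19×2 + 3×3 + 25×4 + 4×5 + 16×6 = 268
n = Σf = 72
Mean = 268 / 72 = 3.7222

3.722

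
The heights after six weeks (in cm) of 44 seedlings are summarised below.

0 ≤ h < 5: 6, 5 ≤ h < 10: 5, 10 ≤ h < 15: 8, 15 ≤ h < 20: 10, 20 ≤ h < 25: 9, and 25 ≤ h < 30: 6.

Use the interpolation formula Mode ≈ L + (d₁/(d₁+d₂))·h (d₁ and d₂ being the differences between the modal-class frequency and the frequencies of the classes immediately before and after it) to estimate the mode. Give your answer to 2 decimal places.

18.33

Modal class: 15 ≤ h < 20 (highest frequency 10).
d₁ = 10 − 8 = 2, d₂ = 10 − 9 = 1
Mode ≈ 15 + (2/(2+1)) × 5 = 15 + 3.3333 = 18.3333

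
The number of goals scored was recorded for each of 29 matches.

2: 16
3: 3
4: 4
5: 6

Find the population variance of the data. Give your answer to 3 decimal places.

1.517

Values: 2, 3, 4, 5
n = 29, Σfx = 87, mean = 3.0000
Σfx² = 305
Σf(x − x̄)² = Σfx² − (Σfx)²/n = 305 − 87²/29 = 44.0000
Population variance = 44.0000 / 29 = 1.5172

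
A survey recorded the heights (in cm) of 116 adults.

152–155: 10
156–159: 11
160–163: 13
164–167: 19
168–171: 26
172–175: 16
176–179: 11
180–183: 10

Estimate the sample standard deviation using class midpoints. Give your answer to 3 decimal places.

7.986

Midpoints: 153.5, 157.5, 161.5, 165.5, 169.5, 173.5, 177.5, 181.5
n = 116, Σfm = 19462, mean = 167.7759
Σfm² = 3272589
Σf(m − x̄)² = Σfm² − (Σfm)²/n = 3272589 − 19462²/116 = 7335.1724
Sample variance = 7335.1724 / 115 = 63.7841
Standard deviation = √63.7841 = 7.9865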